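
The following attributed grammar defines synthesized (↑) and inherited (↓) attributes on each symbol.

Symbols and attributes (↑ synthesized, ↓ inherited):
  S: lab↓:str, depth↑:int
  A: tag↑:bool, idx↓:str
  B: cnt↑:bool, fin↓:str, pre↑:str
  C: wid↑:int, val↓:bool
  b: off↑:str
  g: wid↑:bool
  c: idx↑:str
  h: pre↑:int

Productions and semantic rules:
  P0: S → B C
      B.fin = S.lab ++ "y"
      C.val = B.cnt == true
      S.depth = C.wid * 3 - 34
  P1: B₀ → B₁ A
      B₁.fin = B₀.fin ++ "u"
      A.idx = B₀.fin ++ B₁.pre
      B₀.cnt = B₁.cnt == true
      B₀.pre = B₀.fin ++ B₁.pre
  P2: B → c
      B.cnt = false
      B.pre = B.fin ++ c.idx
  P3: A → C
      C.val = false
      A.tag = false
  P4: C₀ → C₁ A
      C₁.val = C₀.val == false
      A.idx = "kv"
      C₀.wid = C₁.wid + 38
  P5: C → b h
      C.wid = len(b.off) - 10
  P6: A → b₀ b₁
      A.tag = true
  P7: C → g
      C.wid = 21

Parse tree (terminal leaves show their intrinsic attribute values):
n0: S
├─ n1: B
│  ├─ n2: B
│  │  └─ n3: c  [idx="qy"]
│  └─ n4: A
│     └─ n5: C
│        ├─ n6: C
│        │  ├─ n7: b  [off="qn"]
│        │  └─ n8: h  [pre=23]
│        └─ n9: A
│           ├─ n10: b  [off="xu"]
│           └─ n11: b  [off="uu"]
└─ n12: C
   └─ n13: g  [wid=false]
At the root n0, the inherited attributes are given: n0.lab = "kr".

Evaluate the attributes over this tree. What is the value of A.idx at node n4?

"krykryuqy"

1. n0.lab = "kr"  [given at root]
2. n1.fin = "kry"  [S.lab ++ "y"]
3. n2.fin = "kryu"  [B₀.fin ++ "u"]
4. n3.idx = "qy"  [terminal]
5. n2.cnt = false  [false]
6. n2.pre = "kryuqy"  [B.fin ++ c.idx]
7. n4.idx = "krykryuqy"  [B₀.fin ++ B₁.pre]
8. n5.val = false  [false]
9. n6.val = true  [C₀.val == false]
10. n7.off = "qn"  [terminal]
11. n8.pre = 23  [terminal]
12. n6.wid = -8  [len(b.off) - 10]
13. n9.idx = "kv"  ["kv"]
14. n10.off = "xu"  [terminal]
15. n11.off = "uu"  [terminal]
16. n9.tag = true  [true]
17. n5.wid = 30  [C₁.wid + 38]
18. n4.tag = false  [false]
19. n1.cnt = false  [B₁.cnt == true]
20. n1.pre = "krykryuqy"  [B₀.fin ++ B₁.pre]
21. n12.val = false  [B.cnt == true]
22. n13.wid = false  [terminal]
23. n12.wid = 21  [21]
24. n0.depth = 29  [C.wid * 3 - 34]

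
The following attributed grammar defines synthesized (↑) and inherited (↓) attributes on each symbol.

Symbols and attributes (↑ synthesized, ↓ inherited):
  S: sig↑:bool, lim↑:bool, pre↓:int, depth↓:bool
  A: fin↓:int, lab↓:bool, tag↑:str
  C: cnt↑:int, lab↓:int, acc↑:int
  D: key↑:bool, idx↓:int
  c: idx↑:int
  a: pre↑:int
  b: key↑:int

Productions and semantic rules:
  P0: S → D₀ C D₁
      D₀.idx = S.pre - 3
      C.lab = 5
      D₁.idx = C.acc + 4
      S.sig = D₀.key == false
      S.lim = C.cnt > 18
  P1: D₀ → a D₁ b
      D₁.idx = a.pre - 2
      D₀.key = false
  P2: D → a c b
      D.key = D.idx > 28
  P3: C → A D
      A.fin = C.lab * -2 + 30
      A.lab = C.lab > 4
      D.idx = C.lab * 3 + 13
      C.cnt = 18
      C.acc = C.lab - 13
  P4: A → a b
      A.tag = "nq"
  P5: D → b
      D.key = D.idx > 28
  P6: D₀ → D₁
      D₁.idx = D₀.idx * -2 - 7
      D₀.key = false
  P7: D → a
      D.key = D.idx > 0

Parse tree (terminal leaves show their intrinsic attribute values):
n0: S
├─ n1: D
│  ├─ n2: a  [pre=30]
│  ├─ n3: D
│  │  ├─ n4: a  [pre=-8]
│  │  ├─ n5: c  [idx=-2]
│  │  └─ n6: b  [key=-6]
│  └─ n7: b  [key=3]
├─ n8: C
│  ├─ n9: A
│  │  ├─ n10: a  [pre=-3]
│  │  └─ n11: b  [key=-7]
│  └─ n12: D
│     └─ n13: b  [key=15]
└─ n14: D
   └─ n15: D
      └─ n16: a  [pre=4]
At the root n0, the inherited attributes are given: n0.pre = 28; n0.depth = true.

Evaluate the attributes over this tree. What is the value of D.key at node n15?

true

1. n0.pre = 28  [given at root]
2. n0.depth = true  [given at root]
3. n1.idx = 25  [S.pre - 3]
4. n2.pre = 30  [terminal]
5. n3.idx = 28  [a.pre - 2]
6. n4.pre = -8  [terminal]
7. n5.idx = -2  [terminal]
8. n6.key = -6  [terminal]
9. n3.key = false  [D.idx > 28]
10. n7.key = 3  [terminal]
11. n1.key = false  [false]
12. n8.lab = 5  [5]
13. n9.fin = 20  [C.lab * -2 + 30]
14. n9.lab = true  [C.lab > 4]
15. n10.pre = -3  [terminal]
16. n11.key = -7  [terminal]
17. n9.tag = "nq"  ["nq"]
18. n12.idx = 28  [C.lab * 3 + 13]
19. n13.key = 15  [terminal]
20. n12.key = false  [D.idx > 28]
21. n8.cnt = 18  [18]
22. n8.acc = -8  [C.lab - 13]
23. n14.idx = -4  [C.acc + 4]
24. n15.idx = 1  [D₀.idx * -2 - 7]
25. n16.pre = 4  [terminal]
26. n15.key = true  [D.idx > 0]
27. n14.key = false  [false]
28. n0.sig = true  [D₀.key == false]
29. n0.lim = false  [C.cnt > 18]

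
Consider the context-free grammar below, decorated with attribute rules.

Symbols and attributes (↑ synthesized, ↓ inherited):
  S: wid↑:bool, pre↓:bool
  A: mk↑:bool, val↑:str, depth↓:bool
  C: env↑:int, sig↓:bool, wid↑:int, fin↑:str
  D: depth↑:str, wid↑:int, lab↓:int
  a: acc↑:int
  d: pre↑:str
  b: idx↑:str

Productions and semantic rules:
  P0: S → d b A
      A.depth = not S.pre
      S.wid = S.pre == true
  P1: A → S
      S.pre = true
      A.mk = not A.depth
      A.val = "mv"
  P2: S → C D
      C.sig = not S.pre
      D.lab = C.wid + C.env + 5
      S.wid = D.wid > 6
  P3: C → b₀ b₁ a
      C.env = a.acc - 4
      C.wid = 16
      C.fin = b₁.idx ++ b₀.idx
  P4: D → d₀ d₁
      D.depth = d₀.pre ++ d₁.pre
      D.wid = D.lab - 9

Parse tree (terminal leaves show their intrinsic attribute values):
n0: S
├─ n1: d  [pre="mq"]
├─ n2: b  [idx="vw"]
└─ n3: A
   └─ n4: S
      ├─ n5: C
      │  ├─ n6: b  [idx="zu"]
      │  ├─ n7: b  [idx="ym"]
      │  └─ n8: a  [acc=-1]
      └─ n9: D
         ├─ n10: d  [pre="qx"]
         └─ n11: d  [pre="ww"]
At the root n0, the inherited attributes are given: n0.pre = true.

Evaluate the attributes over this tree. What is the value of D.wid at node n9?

1. n0.pre = true  [given at root]
2. n1.pre = "mq"  [terminal]
3. n2.idx = "vw"  [terminal]
4. n3.depth = false  [not S.pre]
5. n4.pre = true  [true]
6. n5.sig = false  [not S.pre]
7. n6.idx = "zu"  [terminal]
8. n7.idx = "ym"  [terminal]
9. n8.acc = -1  [terminal]
10. n5.env = -5  [a.acc - 4]
11. n5.wid = 16  [16]
12. n5.fin = "ymzu"  [b₁.idx ++ b₀.idx]
13. n9.lab = 16  [C.wid + C.env + 5]
14. n10.pre = "qx"  [terminal]
15. n11.pre = "ww"  [terminal]
16. n9.depth = "qxww"  [d₀.pre ++ d₁.pre]
17. n9.wid = 7  [D.lab - 9]
18. n4.wid = true  [D.wid > 6]
19. n3.mk = true  [not A.depth]
20. n3.val = "mv"  ["mv"]
21. n0.wid = true  [S.pre == true]

7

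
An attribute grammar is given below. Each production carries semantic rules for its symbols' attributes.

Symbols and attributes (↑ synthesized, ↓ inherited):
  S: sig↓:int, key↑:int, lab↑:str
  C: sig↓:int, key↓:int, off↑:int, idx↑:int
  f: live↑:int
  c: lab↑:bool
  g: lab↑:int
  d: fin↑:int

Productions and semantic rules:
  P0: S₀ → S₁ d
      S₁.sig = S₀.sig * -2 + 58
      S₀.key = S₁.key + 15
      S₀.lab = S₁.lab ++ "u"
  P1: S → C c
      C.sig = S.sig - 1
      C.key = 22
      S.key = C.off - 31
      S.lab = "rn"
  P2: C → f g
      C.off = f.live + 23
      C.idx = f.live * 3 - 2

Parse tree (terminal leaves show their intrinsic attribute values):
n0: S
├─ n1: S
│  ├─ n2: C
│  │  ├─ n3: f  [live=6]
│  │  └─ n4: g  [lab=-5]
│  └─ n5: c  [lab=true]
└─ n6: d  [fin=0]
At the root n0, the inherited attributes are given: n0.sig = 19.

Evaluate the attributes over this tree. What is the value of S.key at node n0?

1. n0.sig = 19  [given at root]
2. n1.sig = 20  [S₀.sig * -2 + 58]
3. n2.sig = 19  [S.sig - 1]
4. n2.key = 22  [22]
5. n3.live = 6  [terminal]
6. n4.lab = -5  [terminal]
7. n2.off = 29  [f.live + 23]
8. n2.idx = 16  [f.live * 3 - 2]
9. n5.lab = true  [terminal]
10. n1.key = -2  [C.off - 31]
11. n1.lab = "rn"  ["rn"]
12. n6.fin = 0  [terminal]
13. n0.key = 13  [S₁.key + 15]
14. n0.lab = "rnu"  [S₁.lab ++ "u"]

13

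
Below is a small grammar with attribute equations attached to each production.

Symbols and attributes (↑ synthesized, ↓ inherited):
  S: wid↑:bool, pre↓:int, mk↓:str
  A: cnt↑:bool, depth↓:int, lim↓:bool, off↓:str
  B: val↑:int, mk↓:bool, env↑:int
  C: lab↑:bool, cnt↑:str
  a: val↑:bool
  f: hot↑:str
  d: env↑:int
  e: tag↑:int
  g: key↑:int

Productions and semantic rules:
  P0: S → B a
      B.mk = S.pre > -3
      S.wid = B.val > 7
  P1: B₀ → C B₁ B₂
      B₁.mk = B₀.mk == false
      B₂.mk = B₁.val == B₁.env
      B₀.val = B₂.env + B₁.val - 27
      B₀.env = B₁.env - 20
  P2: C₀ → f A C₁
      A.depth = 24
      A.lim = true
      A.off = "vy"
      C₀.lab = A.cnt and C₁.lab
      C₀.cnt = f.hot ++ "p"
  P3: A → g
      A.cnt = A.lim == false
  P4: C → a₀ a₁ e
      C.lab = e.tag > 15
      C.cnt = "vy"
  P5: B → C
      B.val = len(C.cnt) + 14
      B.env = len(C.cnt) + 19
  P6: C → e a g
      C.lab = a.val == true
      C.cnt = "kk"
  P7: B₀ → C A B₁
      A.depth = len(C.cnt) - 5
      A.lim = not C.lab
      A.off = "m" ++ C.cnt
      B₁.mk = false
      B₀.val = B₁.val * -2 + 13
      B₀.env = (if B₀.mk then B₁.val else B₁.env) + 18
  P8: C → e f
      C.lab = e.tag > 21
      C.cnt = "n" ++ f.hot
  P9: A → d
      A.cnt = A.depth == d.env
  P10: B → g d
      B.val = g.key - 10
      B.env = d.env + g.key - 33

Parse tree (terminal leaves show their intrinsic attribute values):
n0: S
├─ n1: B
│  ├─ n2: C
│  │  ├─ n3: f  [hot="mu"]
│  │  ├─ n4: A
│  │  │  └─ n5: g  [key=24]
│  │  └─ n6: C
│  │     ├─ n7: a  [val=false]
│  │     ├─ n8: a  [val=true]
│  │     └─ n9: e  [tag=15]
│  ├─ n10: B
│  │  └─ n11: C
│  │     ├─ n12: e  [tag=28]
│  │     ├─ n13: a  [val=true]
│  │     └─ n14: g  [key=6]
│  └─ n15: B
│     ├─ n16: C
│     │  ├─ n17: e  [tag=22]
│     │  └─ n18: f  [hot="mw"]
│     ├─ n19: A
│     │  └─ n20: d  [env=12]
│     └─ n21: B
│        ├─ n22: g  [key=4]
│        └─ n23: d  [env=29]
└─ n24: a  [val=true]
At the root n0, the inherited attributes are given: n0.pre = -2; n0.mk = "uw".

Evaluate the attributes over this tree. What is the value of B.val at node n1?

1. n0.pre = -2  [given at root]
2. n0.mk = "uw"  [given at root]
3. n1.mk = true  [S.pre > -3]
4. n3.hot = "mu"  [terminal]
5. n4.depth = 24  [24]
6. n4.lim = true  [true]
7. n4.off = "vy"  ["vy"]
8. n5.key = 24  [terminal]
9. n4.cnt = false  [A.lim == false]
10. n7.val = false  [terminal]
11. n8.val = true  [terminal]
12. n9.tag = 15  [terminal]
13. n6.lab = false  [e.tag > 15]
14. n6.cnt = "vy"  ["vy"]
15. n2.lab = false  [A.cnt and C₁.lab]
16. n2.cnt = "mup"  [f.hot ++ "p"]
17. n10.mk = false  [B₀.mk == false]
18. n12.tag = 28  [terminal]
19. n13.val = true  [terminal]
20. n14.key = 6  [terminal]
21. n11.lab = true  [a.val == true]
22. n11.cnt = "kk"  ["kk"]
23. n10.val = 16  [len(C.cnt) + 14]
24. n10.env = 21  [len(C.cnt) + 19]
25. n15.mk = false  [B₁.val == B₁.env]
26. n17.tag = 22  [terminal]
27. n18.hot = "mw"  [terminal]
28. n16.lab = true  [e.tag > 21]
29. n16.cnt = "nmw"  ["n" ++ f.hot]
30. n19.depth = -2  [len(C.cnt) - 5]
31. n19.lim = false  [not C.lab]
32. n19.off = "mnmw"  ["m" ++ C.cnt]
33. n20.env = 12  [terminal]
34. n19.cnt = false  [A.depth == d.env]
35. n21.mk = false  [false]
36. n22.key = 4  [terminal]
37. n23.env = 29  [terminal]
38. n21.val = -6  [g.key - 10]
39. n21.env = 0  [d.env + g.key - 33]
40. n15.val = 25  [B₁.val * -2 + 13]
41. n15.env = 18  [(if B₀.mk then B₁.val else B₁.env) + 18]
42. n1.val = 7  [B₂.env + B₁.val - 27]
43. n1.env = 1  [B₁.env - 20]
44. n24.val = true  [terminal]
45. n0.wid = false  [B.val > 7]

7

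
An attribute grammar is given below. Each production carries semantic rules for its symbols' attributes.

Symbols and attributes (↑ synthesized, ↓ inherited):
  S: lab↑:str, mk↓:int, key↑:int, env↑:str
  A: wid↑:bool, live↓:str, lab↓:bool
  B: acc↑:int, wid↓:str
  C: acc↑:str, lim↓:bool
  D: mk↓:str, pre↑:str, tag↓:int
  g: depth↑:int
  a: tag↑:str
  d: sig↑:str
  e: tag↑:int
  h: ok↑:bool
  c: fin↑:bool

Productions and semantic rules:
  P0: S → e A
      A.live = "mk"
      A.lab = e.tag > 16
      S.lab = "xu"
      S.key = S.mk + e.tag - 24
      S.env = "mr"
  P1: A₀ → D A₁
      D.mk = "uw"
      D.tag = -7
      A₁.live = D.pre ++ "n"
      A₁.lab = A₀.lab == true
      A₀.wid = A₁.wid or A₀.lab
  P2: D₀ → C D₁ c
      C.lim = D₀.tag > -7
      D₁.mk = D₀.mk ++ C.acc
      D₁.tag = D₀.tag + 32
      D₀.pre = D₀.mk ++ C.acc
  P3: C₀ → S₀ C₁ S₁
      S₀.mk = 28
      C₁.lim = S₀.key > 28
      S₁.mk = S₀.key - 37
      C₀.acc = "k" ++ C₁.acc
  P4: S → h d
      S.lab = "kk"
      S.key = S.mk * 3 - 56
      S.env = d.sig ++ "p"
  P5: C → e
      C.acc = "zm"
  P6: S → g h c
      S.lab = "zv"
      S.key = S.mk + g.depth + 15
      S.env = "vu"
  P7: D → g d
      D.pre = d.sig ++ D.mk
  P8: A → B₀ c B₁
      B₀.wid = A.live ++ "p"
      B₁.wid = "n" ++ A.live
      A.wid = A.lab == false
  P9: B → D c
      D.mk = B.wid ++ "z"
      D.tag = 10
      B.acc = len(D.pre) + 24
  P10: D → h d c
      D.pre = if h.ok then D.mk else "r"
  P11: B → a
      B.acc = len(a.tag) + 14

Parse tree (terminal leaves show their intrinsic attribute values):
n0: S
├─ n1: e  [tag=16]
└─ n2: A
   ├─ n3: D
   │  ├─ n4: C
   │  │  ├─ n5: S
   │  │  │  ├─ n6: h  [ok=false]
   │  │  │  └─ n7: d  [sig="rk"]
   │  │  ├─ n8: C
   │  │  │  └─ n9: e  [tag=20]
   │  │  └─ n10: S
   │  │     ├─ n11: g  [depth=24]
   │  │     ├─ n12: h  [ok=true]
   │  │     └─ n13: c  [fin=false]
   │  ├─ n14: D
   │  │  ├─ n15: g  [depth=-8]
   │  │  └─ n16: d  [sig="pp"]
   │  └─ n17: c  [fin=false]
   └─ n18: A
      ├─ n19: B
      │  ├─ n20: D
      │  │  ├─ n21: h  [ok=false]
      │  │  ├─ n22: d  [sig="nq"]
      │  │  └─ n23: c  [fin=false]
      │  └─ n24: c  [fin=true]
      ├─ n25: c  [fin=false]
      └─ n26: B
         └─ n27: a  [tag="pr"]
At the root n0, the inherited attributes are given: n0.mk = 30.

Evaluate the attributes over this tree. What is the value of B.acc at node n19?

1. n0.mk = 30  [given at root]
2. n1.tag = 16  [terminal]
3. n2.live = "mk"  ["mk"]
4. n2.lab = false  [e.tag > 16]
5. n3.mk = "uw"  ["uw"]
6. n3.tag = -7  [-7]
7. n4.lim = false  [D₀.tag > -7]
8. n5.mk = 28  [28]
9. n6.ok = false  [terminal]
10. n7.sig = "rk"  [terminal]
11. n5.lab = "kk"  ["kk"]
12. n5.key = 28  [S.mk * 3 - 56]
13. n5.env = "rkp"  [d.sig ++ "p"]
14. n8.lim = false  [S₀.key > 28]
15. n9.tag = 20  [terminal]
16. n8.acc = "zm"  ["zm"]
17. n10.mk = -9  [S₀.key - 37]
18. n11.depth = 24  [terminal]
19. n12.ok = true  [terminal]
20. n13.fin = false  [terminal]
21. n10.lab = "zv"  ["zv"]
22. n10.key = 30  [S.mk + g.depth + 15]
23. n10.env = "vu"  ["vu"]
24. n4.acc = "kzm"  ["k" ++ C₁.acc]
25. n14.mk = "uwkzm"  [D₀.mk ++ C.acc]
26. n14.tag = 25  [D₀.tag + 32]
27. n15.depth = -8  [terminal]
28. n16.sig = "pp"  [terminal]
29. n14.pre = "ppuwkzm"  [d.sig ++ D.mk]
30. n17.fin = false  [terminal]
31. n3.pre = "uwkzm"  [D₀.mk ++ C.acc]
32. n18.live = "uwkzmn"  [D.pre ++ "n"]
33. n18.lab = false  [A₀.lab == true]
34. n19.wid = "uwkzmnp"  [A.live ++ "p"]
35. n20.mk = "uwkzmnpz"  [B.wid ++ "z"]
36. n20.tag = 10  [10]
37. n21.ok = false  [terminal]
38. n22.sig = "nq"  [terminal]
39. n23.fin = false  [terminal]
40. n20.pre = "r"  [if h.ok then D.mk else "r"]
41. n24.fin = true  [terminal]
42. n19.acc = 25  [len(D.pre) + 24]
43. n25.fin = false  [terminal]
44. n26.wid = "nuwkzmn"  ["n" ++ A.live]
45. n27.tag = "pr"  [terminal]
46. n26.acc = 16  [len(a.tag) + 14]
47. n18.wid = true  [A.lab == false]
48. n2.wid = true  [A₁.wid or A₀.lab]
49. n0.lab = "xu"  ["xu"]
50. n0.key = 22  [S.mk + e.tag - 24]
51. n0.env = "mr"  ["mr"]

25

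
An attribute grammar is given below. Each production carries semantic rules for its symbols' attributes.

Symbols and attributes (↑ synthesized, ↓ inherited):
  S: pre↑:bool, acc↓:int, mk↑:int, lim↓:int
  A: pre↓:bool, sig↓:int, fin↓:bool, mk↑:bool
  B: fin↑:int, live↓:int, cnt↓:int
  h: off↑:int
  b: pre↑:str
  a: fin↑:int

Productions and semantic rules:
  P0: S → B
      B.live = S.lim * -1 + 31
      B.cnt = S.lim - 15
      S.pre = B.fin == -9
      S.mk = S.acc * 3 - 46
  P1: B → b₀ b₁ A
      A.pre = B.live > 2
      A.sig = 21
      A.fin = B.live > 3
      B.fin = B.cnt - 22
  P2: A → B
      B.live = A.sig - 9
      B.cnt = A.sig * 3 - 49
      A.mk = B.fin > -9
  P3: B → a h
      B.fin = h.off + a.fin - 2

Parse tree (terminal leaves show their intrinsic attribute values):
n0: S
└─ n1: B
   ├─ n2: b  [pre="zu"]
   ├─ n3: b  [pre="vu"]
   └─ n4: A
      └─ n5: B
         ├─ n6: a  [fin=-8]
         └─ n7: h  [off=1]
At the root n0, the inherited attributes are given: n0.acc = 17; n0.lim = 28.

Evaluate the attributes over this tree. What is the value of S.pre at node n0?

1. n0.acc = 17  [given at root]
2. n0.lim = 28  [given at root]
3. n1.live = 3  [S.lim * -1 + 31]
4. n1.cnt = 13  [S.lim - 15]
5. n2.pre = "zu"  [terminal]
6. n3.pre = "vu"  [terminal]
7. n4.pre = true  [B.live > 2]
8. n4.sig = 21  [21]
9. n4.fin = false  [B.live > 3]
10. n5.live = 12  [A.sig - 9]
11. n5.cnt = 14  [A.sig * 3 - 49]
12. n6.fin = -8  [terminal]
13. n7.off = 1  [terminal]
14. n5.fin = -9  [h.off + a.fin - 2]
15. n4.mk = false  [B.fin > -9]
16. n1.fin = -9  [B.cnt - 22]
17. n0.pre = true  [B.fin == -9]
18. n0.mk = 5  [S.acc * 3 - 46]

true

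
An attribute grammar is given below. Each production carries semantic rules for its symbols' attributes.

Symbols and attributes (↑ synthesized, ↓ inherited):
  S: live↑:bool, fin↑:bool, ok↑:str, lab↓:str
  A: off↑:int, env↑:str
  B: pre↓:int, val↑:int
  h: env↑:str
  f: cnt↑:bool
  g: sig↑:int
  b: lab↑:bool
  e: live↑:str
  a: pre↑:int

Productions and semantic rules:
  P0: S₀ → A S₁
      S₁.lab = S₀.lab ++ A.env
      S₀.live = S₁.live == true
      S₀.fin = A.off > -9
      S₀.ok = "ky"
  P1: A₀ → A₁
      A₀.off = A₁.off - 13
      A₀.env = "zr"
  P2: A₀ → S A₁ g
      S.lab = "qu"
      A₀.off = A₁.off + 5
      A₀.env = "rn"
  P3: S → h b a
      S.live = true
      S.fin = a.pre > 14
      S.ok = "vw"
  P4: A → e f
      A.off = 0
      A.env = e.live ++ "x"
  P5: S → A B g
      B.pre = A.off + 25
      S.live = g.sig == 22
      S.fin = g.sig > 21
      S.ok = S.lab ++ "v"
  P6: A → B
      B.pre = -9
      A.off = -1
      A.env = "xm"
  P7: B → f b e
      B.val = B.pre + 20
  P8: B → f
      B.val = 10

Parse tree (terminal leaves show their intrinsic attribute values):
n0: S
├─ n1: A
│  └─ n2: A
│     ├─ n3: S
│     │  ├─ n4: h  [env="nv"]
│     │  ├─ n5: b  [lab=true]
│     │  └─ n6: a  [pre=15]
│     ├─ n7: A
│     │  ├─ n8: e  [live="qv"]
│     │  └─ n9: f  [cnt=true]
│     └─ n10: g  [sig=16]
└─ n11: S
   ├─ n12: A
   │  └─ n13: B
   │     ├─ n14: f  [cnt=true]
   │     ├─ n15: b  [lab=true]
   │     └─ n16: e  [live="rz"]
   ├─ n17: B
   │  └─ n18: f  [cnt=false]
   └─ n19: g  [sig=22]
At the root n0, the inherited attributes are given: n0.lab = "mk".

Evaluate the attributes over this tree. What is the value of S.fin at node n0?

true

1. n0.lab = "mk"  [given at root]
2. n3.lab = "qu"  ["qu"]
3. n4.env = "nv"  [terminal]
4. n5.lab = true  [terminal]
5. n6.pre = 15  [terminal]
6. n3.live = true  [true]
7. n3.fin = true  [a.pre > 14]
8. n3.ok = "vw"  ["vw"]
9. n8.live = "qv"  [terminal]
10. n9.cnt = true  [terminal]
11. n7.off = 0  [0]
12. n7.env = "qvx"  [e.live ++ "x"]
13. n10.sig = 16  [terminal]
14. n2.off = 5  [A₁.off + 5]
15. n2.env = "rn"  ["rn"]
16. n1.off = -8  [A₁.off - 13]
17. n1.env = "zr"  ["zr"]
18. n11.lab = "mkzr"  [S₀.lab ++ A.env]
19. n13.pre = -9  [-9]
20. n14.cnt = true  [terminal]
21. n15.lab = true  [terminal]
22. n16.live = "rz"  [terminal]
23. n13.val = 11  [B.pre + 20]
24. n12.off = -1  [-1]
25. n12.env = "xm"  ["xm"]
26. n17.pre = 24  [A.off + 25]
27. n18.cnt = false  [terminal]
28. n17.val = 10  [10]
29. n19.sig = 22  [terminal]
30. n11.live = true  [g.sig == 22]
31. n11.fin = true  [g.sig > 21]
32. n11.ok = "mkzrv"  [S.lab ++ "v"]
33. n0.live = true  [S₁.live == true]
34. n0.fin = true  [A.off > -9]
35. n0.ok = "ky"  ["ky"]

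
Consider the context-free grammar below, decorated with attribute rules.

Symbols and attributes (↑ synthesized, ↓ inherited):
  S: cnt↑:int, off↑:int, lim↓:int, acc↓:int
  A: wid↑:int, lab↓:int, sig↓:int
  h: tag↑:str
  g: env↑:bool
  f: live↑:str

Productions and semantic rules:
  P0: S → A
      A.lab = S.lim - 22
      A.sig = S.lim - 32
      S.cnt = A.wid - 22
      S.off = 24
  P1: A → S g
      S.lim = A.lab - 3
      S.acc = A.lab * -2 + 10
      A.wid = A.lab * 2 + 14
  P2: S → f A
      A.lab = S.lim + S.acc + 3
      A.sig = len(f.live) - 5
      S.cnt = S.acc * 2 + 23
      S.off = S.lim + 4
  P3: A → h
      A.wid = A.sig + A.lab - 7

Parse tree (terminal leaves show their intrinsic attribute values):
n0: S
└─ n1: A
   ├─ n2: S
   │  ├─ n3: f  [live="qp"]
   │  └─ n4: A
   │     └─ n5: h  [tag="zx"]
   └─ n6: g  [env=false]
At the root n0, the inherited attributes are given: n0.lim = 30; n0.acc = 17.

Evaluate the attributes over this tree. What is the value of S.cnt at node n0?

1. n0.lim = 30  [given at root]
2. n0.acc = 17  [given at root]
3. n1.lab = 8  [S.lim - 22]
4. n1.sig = -2  [S.lim - 32]
5. n2.lim = 5  [A.lab - 3]
6. n2.acc = -6  [A.lab * -2 + 10]
7. n3.live = "qp"  [terminal]
8. n4.lab = 2  [S.lim + S.acc + 3]
9. n4.sig = -3  [len(f.live) - 5]
10. n5.tag = "zx"  [terminal]
11. n4.wid = -8  [A.sig + A.lab - 7]
12. n2.cnt = 11  [S.acc * 2 + 23]
13. n2.off = 9  [S.lim + 4]
14. n6.env = false  [terminal]
15. n1.wid = 30  [A.lab * 2 + 14]
16. n0.cnt = 8  [A.wid - 22]
17. n0.off = 24  [24]

8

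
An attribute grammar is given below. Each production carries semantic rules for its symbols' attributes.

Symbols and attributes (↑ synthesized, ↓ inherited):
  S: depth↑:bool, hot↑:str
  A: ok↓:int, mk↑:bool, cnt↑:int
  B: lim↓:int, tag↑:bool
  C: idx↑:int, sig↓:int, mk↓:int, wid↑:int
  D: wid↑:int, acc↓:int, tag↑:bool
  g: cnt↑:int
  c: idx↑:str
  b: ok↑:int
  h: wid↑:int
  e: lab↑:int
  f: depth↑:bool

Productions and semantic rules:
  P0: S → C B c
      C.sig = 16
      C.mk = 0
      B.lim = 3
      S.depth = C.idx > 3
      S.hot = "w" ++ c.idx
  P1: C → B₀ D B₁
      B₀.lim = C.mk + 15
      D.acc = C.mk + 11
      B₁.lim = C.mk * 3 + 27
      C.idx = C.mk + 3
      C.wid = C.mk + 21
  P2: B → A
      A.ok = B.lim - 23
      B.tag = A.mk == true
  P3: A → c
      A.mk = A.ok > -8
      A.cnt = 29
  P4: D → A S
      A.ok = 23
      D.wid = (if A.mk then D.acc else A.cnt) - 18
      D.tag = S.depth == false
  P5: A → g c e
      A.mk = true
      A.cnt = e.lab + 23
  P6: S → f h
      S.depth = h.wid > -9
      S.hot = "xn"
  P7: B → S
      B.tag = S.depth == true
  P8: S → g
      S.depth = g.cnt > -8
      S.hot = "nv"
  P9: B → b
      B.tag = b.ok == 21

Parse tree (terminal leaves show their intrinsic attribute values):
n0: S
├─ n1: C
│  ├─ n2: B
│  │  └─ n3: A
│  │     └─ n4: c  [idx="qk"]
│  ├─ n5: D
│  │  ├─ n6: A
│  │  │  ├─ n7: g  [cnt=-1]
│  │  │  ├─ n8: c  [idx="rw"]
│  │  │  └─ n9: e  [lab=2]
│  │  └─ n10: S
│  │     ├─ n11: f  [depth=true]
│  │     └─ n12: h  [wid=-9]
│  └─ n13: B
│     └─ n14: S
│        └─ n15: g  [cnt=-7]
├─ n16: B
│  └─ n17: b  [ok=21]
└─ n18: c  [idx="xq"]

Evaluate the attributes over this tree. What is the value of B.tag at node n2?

false

1. n1.sig = 16  [16]
2. n1.mk = 0  [0]
3. n2.lim = 15  [C.mk + 15]
4. n3.ok = -8  [B.lim - 23]
5. n4.idx = "qk"  [terminal]
6. n3.mk = false  [A.ok > -8]
7. n3.cnt = 29  [29]
8. n2.tag = false  [A.mk == true]
9. n5.acc = 11  [C.mk + 11]
10. n6.ok = 23  [23]
11. n7.cnt = -1  [terminal]
12. n8.idx = "rw"  [terminal]
13. n9.lab = 2  [terminal]
14. n6.mk = true  [true]
15. n6.cnt = 25  [e.lab + 23]
16. n11.depth = true  [terminal]
17. n12.wid = -9  [terminal]
18. n10.depth = false  [h.wid > -9]
19. n10.hot = "xn"  ["xn"]
20. n5.wid = -7  [(if A.mk then D.acc else A.cnt) - 18]
21. n5.tag = true  [S.depth == false]
22. n13.lim = 27  [C.mk * 3 + 27]
23. n15.cnt = -7  [terminal]
24. n14.depth = true  [g.cnt > -8]
25. n14.hot = "nv"  ["nv"]
26. n13.tag = true  [S.depth == true]
27. n1.idx = 3  [C.mk + 3]
28. n1.wid = 21  [C.mk + 21]
29. n16.lim = 3  [3]
30. n17.ok = 21  [terminal]
31. n16.tag = true  [b.ok == 21]
32. n18.idx = "xq"  [terminal]
33. n0.depth = false  [C.idx > 3]
34. n0.hot = "wxq"  ["w" ++ c.idx]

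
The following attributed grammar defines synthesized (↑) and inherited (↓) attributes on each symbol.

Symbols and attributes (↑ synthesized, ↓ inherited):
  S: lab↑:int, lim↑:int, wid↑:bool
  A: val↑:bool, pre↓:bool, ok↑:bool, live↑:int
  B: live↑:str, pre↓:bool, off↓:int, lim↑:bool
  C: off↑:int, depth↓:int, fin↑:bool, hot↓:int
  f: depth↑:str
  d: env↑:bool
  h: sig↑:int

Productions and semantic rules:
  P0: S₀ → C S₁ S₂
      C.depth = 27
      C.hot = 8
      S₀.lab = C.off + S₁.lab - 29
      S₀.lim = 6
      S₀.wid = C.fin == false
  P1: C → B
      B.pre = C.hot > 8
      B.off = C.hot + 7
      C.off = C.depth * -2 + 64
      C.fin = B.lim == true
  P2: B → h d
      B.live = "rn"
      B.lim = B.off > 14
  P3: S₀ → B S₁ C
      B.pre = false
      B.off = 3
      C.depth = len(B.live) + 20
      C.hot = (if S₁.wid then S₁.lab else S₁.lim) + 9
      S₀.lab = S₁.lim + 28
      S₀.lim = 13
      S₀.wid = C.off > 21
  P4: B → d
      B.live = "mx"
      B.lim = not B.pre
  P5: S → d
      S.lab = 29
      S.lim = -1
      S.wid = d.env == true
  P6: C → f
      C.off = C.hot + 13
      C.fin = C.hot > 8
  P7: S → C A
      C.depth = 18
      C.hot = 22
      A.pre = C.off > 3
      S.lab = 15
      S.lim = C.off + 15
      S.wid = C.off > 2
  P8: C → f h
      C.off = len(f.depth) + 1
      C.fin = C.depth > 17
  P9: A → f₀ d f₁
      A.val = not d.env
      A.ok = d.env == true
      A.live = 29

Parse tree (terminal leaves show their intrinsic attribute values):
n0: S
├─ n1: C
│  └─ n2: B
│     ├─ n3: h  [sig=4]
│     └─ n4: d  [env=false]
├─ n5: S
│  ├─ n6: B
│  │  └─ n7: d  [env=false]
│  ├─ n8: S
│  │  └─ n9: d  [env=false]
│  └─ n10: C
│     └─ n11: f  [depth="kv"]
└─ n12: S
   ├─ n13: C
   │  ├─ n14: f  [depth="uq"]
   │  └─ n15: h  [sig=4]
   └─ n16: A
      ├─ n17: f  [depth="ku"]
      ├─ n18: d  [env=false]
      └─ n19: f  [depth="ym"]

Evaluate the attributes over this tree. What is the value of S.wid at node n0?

false

1. n1.depth = 27  [27]
2. n1.hot = 8  [8]
3. n2.pre = false  [C.hot > 8]
4. n2.off = 15  [C.hot + 7]
5. n3.sig = 4  [terminal]
6. n4.env = false  [terminal]
7. n2.live = "rn"  ["rn"]
8. n2.lim = true  [B.off > 14]
9. n1.off = 10  [C.depth * -2 + 64]
10. n1.fin = true  [B.lim == true]
11. n6.pre = false  [false]
12. n6.off = 3  [3]
13. n7.env = false  [terminal]
14. n6.live = "mx"  ["mx"]
15. n6.lim = true  [not B.pre]
16. n9.env = false  [terminal]
17. n8.lab = 29  [29]
18. n8.lim = -1  [-1]
19. n8.wid = false  [d.env == true]
20. n10.depth = 22  [len(B.live) + 20]
21. n10.hot = 8  [(if S₁.wid then S₁.lab else S₁.lim) + 9]
22. n11.depth = "kv"  [terminal]
23. n10.off = 21  [C.hot + 13]
24. n10.fin = false  [C.hot > 8]
25. n5.lab = 27  [S₁.lim + 28]
26. n5.lim = 13  [13]
27. n5.wid = false  [C.off > 21]
28. n13.depth = 18  [18]
29. n13.hot = 22  [22]
30. n14.depth = "uq"  [terminal]
31. n15.sig = 4  [terminal]
32. n13.off = 3  [len(f.depth) + 1]
33. n13.fin = true  [C.depth > 17]
34. n16.pre = false  [C.off > 3]
35. n17.depth = "ku"  [terminal]
36. n18.env = false  [terminal]
37. n19.depth = "ym"  [terminal]
38. n16.val = true  [not d.env]
39. n16.ok = false  [d.env == true]
40. n16.live = 29  [29]
41. n12.lab = 15  [15]
42. n12.lim = 18  [C.off + 15]
43. n12.wid = true  [C.off > 2]
44. n0.lab = 8  [C.off + S₁.lab - 29]
45. n0.lim = 6  [6]
46. n0.wid = false  [C.fin == false]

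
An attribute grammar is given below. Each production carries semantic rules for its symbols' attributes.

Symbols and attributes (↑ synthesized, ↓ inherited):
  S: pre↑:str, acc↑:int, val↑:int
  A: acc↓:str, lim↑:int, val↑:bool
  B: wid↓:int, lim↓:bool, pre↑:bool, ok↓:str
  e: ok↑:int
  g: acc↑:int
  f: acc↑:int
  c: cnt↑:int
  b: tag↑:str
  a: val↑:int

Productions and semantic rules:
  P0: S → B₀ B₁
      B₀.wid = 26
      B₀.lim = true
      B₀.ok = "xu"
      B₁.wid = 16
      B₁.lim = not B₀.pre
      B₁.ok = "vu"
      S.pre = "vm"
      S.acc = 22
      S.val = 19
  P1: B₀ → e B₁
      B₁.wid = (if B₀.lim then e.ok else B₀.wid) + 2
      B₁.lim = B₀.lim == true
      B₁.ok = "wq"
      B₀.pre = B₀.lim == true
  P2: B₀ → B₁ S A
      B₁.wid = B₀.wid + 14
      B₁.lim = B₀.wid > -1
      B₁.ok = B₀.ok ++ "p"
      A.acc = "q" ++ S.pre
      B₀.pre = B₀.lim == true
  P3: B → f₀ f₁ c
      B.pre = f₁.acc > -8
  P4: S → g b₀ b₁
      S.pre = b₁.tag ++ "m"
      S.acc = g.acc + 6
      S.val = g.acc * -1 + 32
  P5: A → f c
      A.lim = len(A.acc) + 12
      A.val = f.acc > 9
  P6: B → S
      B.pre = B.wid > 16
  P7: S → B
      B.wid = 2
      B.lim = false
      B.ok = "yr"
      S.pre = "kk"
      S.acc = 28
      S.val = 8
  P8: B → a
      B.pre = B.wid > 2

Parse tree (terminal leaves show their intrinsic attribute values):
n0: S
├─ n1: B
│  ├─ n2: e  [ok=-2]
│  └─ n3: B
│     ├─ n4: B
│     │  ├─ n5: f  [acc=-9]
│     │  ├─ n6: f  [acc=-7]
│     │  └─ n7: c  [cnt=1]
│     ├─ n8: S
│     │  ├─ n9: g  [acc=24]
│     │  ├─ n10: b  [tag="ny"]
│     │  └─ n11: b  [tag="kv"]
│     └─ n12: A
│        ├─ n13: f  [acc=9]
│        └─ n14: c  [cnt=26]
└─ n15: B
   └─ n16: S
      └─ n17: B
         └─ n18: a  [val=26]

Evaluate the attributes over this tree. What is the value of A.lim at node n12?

16

1. n1.wid = 26  [26]
2. n1.lim = true  [true]
3. n1.ok = "xu"  ["xu"]
4. n2.ok = -2  [terminal]
5. n3.wid = 0  [(if B₀.lim then e.ok else B₀.wid) + 2]
6. n3.lim = true  [B₀.lim == true]
7. n3.ok = "wq"  ["wq"]
8. n4.wid = 14  [B₀.wid + 14]
9. n4.lim = true  [B₀.wid > -1]
10. n4.ok = "wqp"  [B₀.ok ++ "p"]
11. n5.acc = -9  [terminal]
12. n6.acc = -7  [terminal]
13. n7.cnt = 1  [terminal]
14. n4.pre = true  [f₁.acc > -8]
15. n9.acc = 24  [terminal]
16. n10.tag = "ny"  [terminal]
17. n11.tag = "kv"  [terminal]
18. n8.pre = "kvm"  [b₁.tag ++ "m"]
19. n8.acc = 30  [g.acc + 6]
20. n8.val = 8  [g.acc * -1 + 32]
21. n12.acc = "qkvm"  ["q" ++ S.pre]
22. n13.acc = 9  [terminal]
23. n14.cnt = 26  [terminal]
24. n12.lim = 16  [len(A.acc) + 12]
25. n12.val = false  [f.acc > 9]
26. n3.pre = true  [B₀.lim == true]
27. n1.pre = true  [B₀.lim == true]
28. n15.wid = 16  [16]
29. n15.lim = false  [not B₀.pre]
30. n15.ok = "vu"  ["vu"]
31. n17.wid = 2  [2]
32. n17.lim = false  [false]
33. n17.ok = "yr"  ["yr"]
34. n18.val = 26  [terminal]
35. n17.pre = false  [B.wid > 2]
36. n16.pre = "kk"  ["kk"]
37. n16.acc = 28  [28]
38. n16.val = 8  [8]
39. n15.pre = false  [B.wid > 16]
40. n0.pre = "vm"  ["vm"]
41. n0.acc = 22  [22]
42. n0.val = 19  [19]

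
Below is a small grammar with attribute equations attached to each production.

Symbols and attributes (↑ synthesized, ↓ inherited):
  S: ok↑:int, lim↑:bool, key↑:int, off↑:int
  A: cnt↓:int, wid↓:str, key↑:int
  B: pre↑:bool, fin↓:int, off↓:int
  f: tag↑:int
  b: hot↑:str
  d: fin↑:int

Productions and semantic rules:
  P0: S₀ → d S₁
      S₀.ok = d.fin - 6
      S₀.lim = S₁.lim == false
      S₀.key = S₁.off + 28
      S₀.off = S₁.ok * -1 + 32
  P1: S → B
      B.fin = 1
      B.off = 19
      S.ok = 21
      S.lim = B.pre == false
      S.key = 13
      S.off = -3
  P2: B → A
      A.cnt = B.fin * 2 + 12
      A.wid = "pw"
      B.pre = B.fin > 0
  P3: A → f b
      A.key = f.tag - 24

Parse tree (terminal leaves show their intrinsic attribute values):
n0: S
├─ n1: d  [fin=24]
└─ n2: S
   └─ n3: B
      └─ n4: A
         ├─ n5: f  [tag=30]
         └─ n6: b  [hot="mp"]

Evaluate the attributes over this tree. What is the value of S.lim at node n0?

1. n1.fin = 24  [terminal]
2. n3.fin = 1  [1]
3. n3.off = 19  [19]
4. n4.cnt = 14  [B.fin * 2 + 12]
5. n4.wid = "pw"  ["pw"]
6. n5.tag = 30  [terminal]
7. n6.hot = "mp"  [terminal]
8. n4.key = 6  [f.tag - 24]
9. n3.pre = true  [B.fin > 0]
10. n2.ok = 21  [21]
11. n2.lim = false  [B.pre == false]
12. n2.key = 13  [13]
13. n2.off = -3  [-3]
14. n0.ok = 18  [d.fin - 6]
15. n0.lim = true  [S₁.lim == false]
16. n0.key = 25  [S₁.off + 28]
17. n0.off = 11  [S₁.ok * -1 + 32]

true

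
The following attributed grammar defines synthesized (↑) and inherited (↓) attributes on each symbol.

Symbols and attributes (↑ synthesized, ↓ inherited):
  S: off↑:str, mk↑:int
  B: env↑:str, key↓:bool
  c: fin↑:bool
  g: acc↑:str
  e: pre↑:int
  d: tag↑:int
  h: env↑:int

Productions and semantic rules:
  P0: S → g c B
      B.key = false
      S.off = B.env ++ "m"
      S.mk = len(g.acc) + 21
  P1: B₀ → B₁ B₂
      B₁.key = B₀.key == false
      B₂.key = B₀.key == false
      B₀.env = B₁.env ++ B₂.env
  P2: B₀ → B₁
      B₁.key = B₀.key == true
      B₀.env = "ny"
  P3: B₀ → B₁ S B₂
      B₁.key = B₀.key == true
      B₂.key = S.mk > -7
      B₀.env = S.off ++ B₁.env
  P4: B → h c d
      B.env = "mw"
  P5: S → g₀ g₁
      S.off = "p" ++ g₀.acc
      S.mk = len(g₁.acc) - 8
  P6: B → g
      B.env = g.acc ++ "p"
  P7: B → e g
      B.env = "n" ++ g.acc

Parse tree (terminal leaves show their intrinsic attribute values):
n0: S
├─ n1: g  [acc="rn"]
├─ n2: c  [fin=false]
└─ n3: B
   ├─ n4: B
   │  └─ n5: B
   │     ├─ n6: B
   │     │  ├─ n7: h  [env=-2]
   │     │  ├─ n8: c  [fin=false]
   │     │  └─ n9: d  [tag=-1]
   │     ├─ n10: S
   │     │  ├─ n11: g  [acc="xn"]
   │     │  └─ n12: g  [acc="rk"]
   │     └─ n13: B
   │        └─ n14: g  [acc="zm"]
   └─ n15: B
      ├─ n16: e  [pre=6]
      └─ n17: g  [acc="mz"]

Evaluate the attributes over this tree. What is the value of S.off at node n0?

1. n1.acc = "rn"  [terminal]
2. n2.fin = false  [terminal]
3. n3.key = false  [false]
4. n4.key = true  [B₀.key == false]
5. n5.key = true  [B₀.key == true]
6. n6.key = true  [B₀.key == true]
7. n7.env = -2  [terminal]
8. n8.fin = false  [terminal]
9. n9.tag = -1  [terminal]
10. n6.env = "mw"  ["mw"]
11. n11.acc = "xn"  [terminal]
12. n12.acc = "rk"  [terminal]
13. n10.off = "pxn"  ["p" ++ g₀.acc]
14. n10.mk = -6  [len(g₁.acc) - 8]
15. n13.key = true  [S.mk > -7]
16. n14.acc = "zm"  [terminal]
17. n13.env = "zmp"  [g.acc ++ "p"]
18. n5.env = "pxnmw"  [S.off ++ B₁.env]
19. n4.env = "ny"  ["ny"]
20. n15.key = true  [B₀.key == false]
21. n16.pre = 6  [terminal]
22. n17.acc = "mz"  [terminal]
23. n15.env = "nmz"  ["n" ++ g.acc]
24. n3.env = "nynmz"  [B₁.env ++ B₂.env]
25. n0.off = "nynmzm"  [B.env ++ "m"]
26. n0.mk = 23  [len(g.acc) + 21]

"nynmzm"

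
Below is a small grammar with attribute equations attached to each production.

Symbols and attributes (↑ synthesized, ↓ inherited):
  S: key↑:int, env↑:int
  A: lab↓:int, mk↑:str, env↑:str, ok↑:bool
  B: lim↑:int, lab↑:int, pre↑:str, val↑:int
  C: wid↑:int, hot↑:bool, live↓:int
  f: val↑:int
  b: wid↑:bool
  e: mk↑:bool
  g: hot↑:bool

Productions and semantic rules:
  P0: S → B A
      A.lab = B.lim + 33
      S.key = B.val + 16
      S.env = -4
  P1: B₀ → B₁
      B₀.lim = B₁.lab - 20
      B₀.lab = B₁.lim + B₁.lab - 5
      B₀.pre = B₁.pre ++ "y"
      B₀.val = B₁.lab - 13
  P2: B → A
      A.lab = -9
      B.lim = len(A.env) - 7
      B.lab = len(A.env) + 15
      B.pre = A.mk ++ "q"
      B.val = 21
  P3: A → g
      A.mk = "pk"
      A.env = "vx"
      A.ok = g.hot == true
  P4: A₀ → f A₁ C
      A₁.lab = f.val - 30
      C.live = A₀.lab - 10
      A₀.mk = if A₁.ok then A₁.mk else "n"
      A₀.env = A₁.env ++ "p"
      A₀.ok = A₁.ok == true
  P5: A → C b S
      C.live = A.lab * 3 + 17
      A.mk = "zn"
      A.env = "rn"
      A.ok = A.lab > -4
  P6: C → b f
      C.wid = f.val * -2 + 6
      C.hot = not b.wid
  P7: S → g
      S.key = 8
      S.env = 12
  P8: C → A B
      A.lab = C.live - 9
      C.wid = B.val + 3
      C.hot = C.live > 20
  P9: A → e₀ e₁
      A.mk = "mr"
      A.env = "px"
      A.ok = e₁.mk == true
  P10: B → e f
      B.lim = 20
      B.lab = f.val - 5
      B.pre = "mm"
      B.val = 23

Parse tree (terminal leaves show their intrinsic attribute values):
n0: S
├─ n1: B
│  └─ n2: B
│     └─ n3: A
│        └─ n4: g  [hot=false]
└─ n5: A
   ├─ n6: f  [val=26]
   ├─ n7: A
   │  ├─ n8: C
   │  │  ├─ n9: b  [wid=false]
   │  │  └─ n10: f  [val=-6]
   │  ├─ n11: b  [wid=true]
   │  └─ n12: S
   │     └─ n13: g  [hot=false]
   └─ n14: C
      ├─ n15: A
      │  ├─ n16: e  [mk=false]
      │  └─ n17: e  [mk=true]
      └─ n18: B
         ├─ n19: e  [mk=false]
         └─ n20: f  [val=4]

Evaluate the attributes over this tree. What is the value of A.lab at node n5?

1. n3.lab = -9  [-9]
2. n4.hot = false  [terminal]
3. n3.mk = "pk"  ["pk"]
4. n3.env = "vx"  ["vx"]
5. n3.ok = false  [g.hot == true]
6. n2.lim = -5  [len(A.env) - 7]
7. n2.lab = 17  [len(A.env) + 15]
8. n2.pre = "pkq"  [A.mk ++ "q"]
9. n2.val = 21  [21]
10. n1.lim = -3  [B₁.lab - 20]
11. n1.lab = 7  [B₁.lim + B₁.lab - 5]
12. n1.pre = "pkqy"  [B₁.pre ++ "y"]
13. n1.val = 4  [B₁.lab - 13]
14. n5.lab = 30  [B.lim + 33]
15. n6.val = 26  [terminal]
16. n7.lab = -4  [f.val - 30]
17. n8.live = 5  [A.lab * 3 + 17]
18. n9.wid = false  [terminal]
19. n10.val = -6  [terminal]
20. n8.wid = 18  [f.val * -2 + 6]
21. n8.hot = true  [not b.wid]
22. n11.wid = true  [terminal]
23. n13.hot = false  [terminal]
24. n12.key = 8  [8]
25. n12.env = 12  [12]
26. n7.mk = "zn"  ["zn"]
27. n7.env = "rn"  ["rn"]
28. n7.ok = false  [A.lab > -4]
29. n14.live = 20  [A₀.lab - 10]
30. n15.lab = 11  [C.live - 9]
31. n16.mk = false  [terminal]
32. n17.mk = true  [terminal]
33. n15.mk = "mr"  ["mr"]
34. n15.env = "px"  ["px"]
35. n15.ok = true  [e₁.mk == true]
36. n19.mk = false  [terminal]
37. n20.val = 4  [terminal]
38. n18.lim = 20  [20]
39. n18.lab = -1  [f.val - 5]
40. n18.pre = "mm"  ["mm"]
41. n18.val = 23  [23]
42. n14.wid = 26  [B.val + 3]
43. n14.hot = false  [C.live > 20]
44. n5.mk = "n"  [if A₁.ok then A₁.mk else "n"]
45. n5.env = "rnp"  [A₁.env ++ "p"]
46. n5.ok = false  [A₁.ok == true]
47. n0.key = 20  [B.val + 16]
48. n0.env = -4  [-4]

30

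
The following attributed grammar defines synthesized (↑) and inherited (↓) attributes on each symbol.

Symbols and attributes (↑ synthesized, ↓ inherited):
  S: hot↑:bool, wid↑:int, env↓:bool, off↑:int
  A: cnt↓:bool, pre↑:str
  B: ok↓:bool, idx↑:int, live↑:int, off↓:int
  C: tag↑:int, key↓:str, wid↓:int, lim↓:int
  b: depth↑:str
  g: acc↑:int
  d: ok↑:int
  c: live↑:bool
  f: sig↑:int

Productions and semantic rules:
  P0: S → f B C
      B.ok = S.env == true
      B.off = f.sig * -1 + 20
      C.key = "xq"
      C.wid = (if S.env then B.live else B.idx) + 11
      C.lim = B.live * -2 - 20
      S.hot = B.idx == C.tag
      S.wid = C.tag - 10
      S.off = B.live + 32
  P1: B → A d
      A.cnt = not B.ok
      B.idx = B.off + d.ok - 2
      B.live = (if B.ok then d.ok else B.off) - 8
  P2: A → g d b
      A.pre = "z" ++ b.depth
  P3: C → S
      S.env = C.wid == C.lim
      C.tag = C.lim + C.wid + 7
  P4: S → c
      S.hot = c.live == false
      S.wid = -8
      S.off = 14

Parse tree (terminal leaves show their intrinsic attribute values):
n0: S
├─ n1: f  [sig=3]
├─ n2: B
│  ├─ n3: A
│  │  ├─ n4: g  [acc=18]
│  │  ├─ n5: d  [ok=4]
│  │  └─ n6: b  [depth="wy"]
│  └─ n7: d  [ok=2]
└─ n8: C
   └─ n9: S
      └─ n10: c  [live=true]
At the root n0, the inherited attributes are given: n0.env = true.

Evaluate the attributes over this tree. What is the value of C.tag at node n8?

1. n0.env = true  [given at root]
2. n1.sig = 3  [terminal]
3. n2.ok = true  [S.env == true]
4. n2.off = 17  [f.sig * -1 + 20]
5. n3.cnt = false  [not B.ok]
6. n4.acc = 18  [terminal]
7. n5.ok = 4  [terminal]
8. n6.depth = "wy"  [terminal]
9. n3.pre = "zwy"  ["z" ++ b.depth]
10. n7.ok = 2  [terminal]
11. n2.idx = 17  [B.off + d.ok - 2]
12. n2.live = -6  [(if B.ok then d.ok else B.off) - 8]
13. n8.key = "xq"  ["xq"]
14. n8.wid = 5  [(if S.env then B.live else B.idx) + 11]
15. n8.lim = -8  [B.live * -2 - 20]
16. n9.env = false  [C.wid == C.lim]
17. n10.live = true  [terminal]
18. n9.hot = false  [c.live == false]
19. n9.wid = -8  [-8]
20. n9.off = 14  [14]
21. n8.tag = 4  [C.lim + C.wid + 7]
22. n0.hot = false  [B.idx == C.tag]
23. n0.wid = -6  [C.tag - 10]
24. n0.off = 26  [B.live + 32]

4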